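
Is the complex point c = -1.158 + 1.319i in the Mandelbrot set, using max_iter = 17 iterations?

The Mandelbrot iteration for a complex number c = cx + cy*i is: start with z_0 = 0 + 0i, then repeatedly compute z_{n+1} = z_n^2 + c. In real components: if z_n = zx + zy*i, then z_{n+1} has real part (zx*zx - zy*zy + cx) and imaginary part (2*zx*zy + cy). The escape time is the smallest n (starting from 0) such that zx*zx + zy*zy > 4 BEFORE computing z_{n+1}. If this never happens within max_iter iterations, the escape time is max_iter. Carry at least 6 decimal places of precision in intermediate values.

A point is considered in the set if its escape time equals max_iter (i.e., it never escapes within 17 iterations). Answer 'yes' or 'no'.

Answer: no

Derivation:
z_0 = 0 + 0i, c = -1.1580 + 1.3190i
Iter 1: z = -1.1580 + 1.3190i, |z|^2 = 3.0807
Iter 2: z = -1.5568 + -1.7358i, |z|^2 = 5.4366
Escaped at iteration 2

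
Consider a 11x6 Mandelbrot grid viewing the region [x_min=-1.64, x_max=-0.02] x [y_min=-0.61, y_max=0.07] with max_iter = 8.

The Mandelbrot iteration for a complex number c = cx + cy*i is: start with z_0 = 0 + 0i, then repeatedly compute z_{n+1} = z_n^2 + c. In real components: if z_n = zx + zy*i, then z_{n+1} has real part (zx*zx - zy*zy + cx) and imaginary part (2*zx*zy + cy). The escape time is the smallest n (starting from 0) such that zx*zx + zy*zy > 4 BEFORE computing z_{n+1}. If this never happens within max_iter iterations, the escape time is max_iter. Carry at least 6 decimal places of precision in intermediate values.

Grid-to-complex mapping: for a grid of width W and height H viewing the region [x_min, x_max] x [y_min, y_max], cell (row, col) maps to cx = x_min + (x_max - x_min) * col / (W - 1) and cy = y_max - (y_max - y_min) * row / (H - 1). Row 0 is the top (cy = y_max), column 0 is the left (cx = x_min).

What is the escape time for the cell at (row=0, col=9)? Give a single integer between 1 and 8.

z_0 = 0 + 0i, c = -0.1820 + 0.0700i
Iter 1: z = -0.1820 + 0.0700i, |z|^2 = 0.0380
Iter 2: z = -0.1538 + 0.0445i, |z|^2 = 0.0256
Iter 3: z = -0.1603 + 0.0563i, |z|^2 = 0.0289
Iter 4: z = -0.1595 + 0.0519i, |z|^2 = 0.0281
Iter 5: z = -0.1593 + 0.0534i, |z|^2 = 0.0282
Iter 6: z = -0.1595 + 0.0530i, |z|^2 = 0.0282
Iter 7: z = -0.1594 + 0.0531i, |z|^2 = 0.0282

Answer: 8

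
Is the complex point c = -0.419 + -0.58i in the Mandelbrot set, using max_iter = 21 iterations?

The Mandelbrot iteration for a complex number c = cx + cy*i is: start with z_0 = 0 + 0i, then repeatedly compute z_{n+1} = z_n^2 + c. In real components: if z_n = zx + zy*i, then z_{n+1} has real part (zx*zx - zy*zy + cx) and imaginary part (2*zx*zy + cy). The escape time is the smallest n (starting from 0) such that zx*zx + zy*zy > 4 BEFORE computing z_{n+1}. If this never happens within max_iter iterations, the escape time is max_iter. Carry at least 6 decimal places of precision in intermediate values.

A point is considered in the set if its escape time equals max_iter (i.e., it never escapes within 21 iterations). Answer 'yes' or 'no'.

Answer: yes

Derivation:
z_0 = 0 + 0i, c = -0.4190 + -0.5800i
Iter 1: z = -0.4190 + -0.5800i, |z|^2 = 0.5120
Iter 2: z = -0.5798 + -0.0940i, |z|^2 = 0.3450
Iter 3: z = -0.0916 + -0.4710i, |z|^2 = 0.2303
Iter 4: z = -0.6325 + -0.4937i, |z|^2 = 0.6438
Iter 5: z = -0.2627 + 0.0445i, |z|^2 = 0.0710
Iter 6: z = -0.3520 + -0.6034i, |z|^2 = 0.4880
Iter 7: z = -0.6592 + -0.1553i, |z|^2 = 0.4586
Iter 8: z = -0.0086 + -0.3753i, |z|^2 = 0.1409
Iter 9: z = -0.5598 + -0.5736i, |z|^2 = 0.6423
Iter 10: z = -0.4346 + 0.0621i, |z|^2 = 0.1927
Iter 11: z = -0.2340 + -0.6340i, |z|^2 = 0.4567
Iter 12: z = -0.7662 + -0.2833i, |z|^2 = 0.6674
Iter 13: z = 0.0879 + -0.1458i, |z|^2 = 0.0290
Iter 14: z = -0.4326 + -0.6056i, |z|^2 = 0.5539
Iter 15: z = -0.5987 + -0.0561i, |z|^2 = 0.3616
Iter 16: z = -0.0637 + -0.5129i, |z|^2 = 0.2671
Iter 17: z = -0.6780 + -0.5146i, |z|^2 = 0.7245
Iter 18: z = -0.2242 + 0.1178i, |z|^2 = 0.0641
Iter 19: z = -0.3826 + -0.6328i, |z|^2 = 0.5469
Iter 20: z = -0.6731 + -0.0958i, |z|^2 = 0.4622
Did not escape in 21 iterations → in set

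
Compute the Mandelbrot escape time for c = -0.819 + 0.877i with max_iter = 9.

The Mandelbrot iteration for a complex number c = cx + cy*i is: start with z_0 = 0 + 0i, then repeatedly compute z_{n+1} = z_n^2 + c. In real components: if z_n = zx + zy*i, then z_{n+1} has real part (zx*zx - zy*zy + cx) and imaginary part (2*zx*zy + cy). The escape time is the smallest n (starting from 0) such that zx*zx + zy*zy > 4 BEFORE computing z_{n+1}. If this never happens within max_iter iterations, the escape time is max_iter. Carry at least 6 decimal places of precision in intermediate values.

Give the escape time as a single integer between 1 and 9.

Answer: 4

Derivation:
z_0 = 0 + 0i, c = -0.8190 + 0.8770i
Iter 1: z = -0.8190 + 0.8770i, |z|^2 = 1.4399
Iter 2: z = -0.9174 + -0.5595i, |z|^2 = 1.1546
Iter 3: z = -0.2905 + 1.9036i, |z|^2 = 3.7080
Iter 4: z = -4.3582 + -0.2290i, |z|^2 = 19.0466
Escaped at iteration 4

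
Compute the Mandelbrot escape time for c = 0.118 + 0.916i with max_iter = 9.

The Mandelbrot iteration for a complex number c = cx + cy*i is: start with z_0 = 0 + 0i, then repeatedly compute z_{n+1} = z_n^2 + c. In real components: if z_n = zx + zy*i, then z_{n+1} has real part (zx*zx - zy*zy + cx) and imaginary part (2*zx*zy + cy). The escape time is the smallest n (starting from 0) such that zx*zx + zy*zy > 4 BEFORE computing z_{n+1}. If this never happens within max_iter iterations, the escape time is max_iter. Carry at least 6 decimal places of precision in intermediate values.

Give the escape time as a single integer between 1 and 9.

z_0 = 0 + 0i, c = 0.1180 + 0.9160i
Iter 1: z = 0.1180 + 0.9160i, |z|^2 = 0.8530
Iter 2: z = -0.7071 + 1.1322i, |z|^2 = 1.7819
Iter 3: z = -0.6638 + -0.6852i, |z|^2 = 0.9101
Iter 4: z = 0.0891 + 1.8256i, |z|^2 = 3.3409
Iter 5: z = -3.2070 + 1.2414i, |z|^2 = 11.8262
Escaped at iteration 5

Answer: 5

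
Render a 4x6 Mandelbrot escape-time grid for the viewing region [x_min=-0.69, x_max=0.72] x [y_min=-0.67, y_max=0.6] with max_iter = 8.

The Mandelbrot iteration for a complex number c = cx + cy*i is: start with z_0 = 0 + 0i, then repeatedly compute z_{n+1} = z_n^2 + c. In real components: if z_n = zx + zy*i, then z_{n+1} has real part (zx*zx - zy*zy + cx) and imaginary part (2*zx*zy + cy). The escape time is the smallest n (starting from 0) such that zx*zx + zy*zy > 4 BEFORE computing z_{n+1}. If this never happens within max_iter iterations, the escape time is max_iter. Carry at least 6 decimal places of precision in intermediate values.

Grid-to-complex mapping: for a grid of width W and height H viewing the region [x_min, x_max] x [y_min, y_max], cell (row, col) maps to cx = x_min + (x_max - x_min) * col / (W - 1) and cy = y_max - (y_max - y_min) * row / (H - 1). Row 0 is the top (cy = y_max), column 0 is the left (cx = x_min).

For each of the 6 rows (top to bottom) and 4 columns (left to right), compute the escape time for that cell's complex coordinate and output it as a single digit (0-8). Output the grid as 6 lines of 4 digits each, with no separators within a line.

Answer: 6883
8883
8883
8883
8883
6873

Derivation:
(row=0, col=0): c = -0.6900 + 0.6000i → escape time 6
(row=0, col=1): c = -0.2200 + 0.6000i → escape time 8
(row=0, col=2): c = 0.2500 + 0.6000i → escape time 8
(row=0, col=3): c = 0.7200 + 0.6000i → escape time 3
(row=1, col=0): c = -0.6900 + 0.3460i → escape time 8
(row=1, col=1): c = -0.2200 + 0.3460i → escape time 8
(row=1, col=2): c = 0.2500 + 0.3460i → escape time 8
(row=1, col=3): c = 0.7200 + 0.3460i → escape time 3
(row=2, col=0): c = -0.6900 + 0.0920i → escape time 8
(row=2, col=1): c = -0.2200 + 0.0920i → escape time 8
(row=2, col=2): c = 0.2500 + 0.0920i → escape time 8
(row=2, col=3): c = 0.7200 + 0.0920i → escape time 3
(row=3, col=0): c = -0.6900 + -0.1620i → escape time 8
(row=3, col=1): c = -0.2200 + -0.1620i → escape time 8
(row=3, col=2): c = 0.2500 + -0.1620i → escape time 8
(row=3, col=3): c = 0.7200 + -0.1620i → escape time 3
(row=4, col=0): c = -0.6900 + -0.4160i → escape time 8
(row=4, col=1): c = -0.2200 + -0.4160i → escape time 8
(row=4, col=2): c = 0.2500 + -0.4160i → escape time 8
(row=4, col=3): c = 0.7200 + -0.4160i → escape time 3
(row=5, col=0): c = -0.6900 + -0.6700i → escape time 6
(row=5, col=1): c = -0.2200 + -0.6700i → escape time 8
(row=5, col=2): c = 0.2500 + -0.6700i → escape time 7
(row=5, col=3): c = 0.7200 + -0.6700i → escape time 3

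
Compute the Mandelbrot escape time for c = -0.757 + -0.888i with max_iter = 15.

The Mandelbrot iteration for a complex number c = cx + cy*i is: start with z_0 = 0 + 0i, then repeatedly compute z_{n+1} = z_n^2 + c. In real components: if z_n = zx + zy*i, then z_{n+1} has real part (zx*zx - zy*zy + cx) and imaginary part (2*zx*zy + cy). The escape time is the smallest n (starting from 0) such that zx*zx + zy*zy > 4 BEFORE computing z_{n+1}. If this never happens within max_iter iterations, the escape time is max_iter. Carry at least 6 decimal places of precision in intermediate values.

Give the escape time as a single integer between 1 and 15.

Answer: 4

Derivation:
z_0 = 0 + 0i, c = -0.7570 + -0.8880i
Iter 1: z = -0.7570 + -0.8880i, |z|^2 = 1.3616
Iter 2: z = -0.9725 + 0.4564i, |z|^2 = 1.1541
Iter 3: z = -0.0196 + -1.7758i, |z|^2 = 3.1537
Iter 4: z = -3.9099 + -0.8184i, |z|^2 = 15.9574
Escaped at iteration 4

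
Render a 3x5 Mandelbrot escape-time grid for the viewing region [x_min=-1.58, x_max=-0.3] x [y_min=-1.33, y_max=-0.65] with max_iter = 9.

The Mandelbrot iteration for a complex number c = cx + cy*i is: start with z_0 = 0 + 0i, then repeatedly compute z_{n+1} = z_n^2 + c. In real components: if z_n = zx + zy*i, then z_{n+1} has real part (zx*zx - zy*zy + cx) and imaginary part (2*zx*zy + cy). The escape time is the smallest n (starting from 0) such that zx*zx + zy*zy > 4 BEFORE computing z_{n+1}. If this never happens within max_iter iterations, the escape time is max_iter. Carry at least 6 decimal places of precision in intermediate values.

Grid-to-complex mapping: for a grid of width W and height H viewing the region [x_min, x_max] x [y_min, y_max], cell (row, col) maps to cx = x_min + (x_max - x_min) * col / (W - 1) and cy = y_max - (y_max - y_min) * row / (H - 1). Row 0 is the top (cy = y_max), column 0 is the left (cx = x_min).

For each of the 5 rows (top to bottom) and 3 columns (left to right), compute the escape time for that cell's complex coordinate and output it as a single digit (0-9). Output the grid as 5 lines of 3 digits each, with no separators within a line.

(row=0, col=0): c = -1.5800 + -0.6500i → escape time 3
(row=0, col=1): c = -0.9400 + -0.6500i → escape time 4
(row=0, col=2): c = -0.3000 + -0.6500i → escape time 9
(row=1, col=0): c = -1.5800 + -0.8200i → escape time 3
(row=1, col=1): c = -0.9400 + -0.8200i → escape time 3
(row=1, col=2): c = -0.3000 + -0.8200i → escape time 9
(row=2, col=0): c = -1.5800 + -0.9900i → escape time 2
(row=2, col=1): c = -0.9400 + -0.9900i → escape time 3
(row=2, col=2): c = -0.3000 + -0.9900i → escape time 5
(row=3, col=0): c = -1.5800 + -1.1600i → escape time 2
(row=3, col=1): c = -0.9400 + -1.1600i → escape time 3
(row=3, col=2): c = -0.3000 + -1.1600i → escape time 4
(row=4, col=0): c = -1.5800 + -1.3300i → escape time 1
(row=4, col=1): c = -0.9400 + -1.3300i → escape time 2
(row=4, col=2): c = -0.3000 + -1.3300i → escape time 2

Answer: 349
339
235
234
122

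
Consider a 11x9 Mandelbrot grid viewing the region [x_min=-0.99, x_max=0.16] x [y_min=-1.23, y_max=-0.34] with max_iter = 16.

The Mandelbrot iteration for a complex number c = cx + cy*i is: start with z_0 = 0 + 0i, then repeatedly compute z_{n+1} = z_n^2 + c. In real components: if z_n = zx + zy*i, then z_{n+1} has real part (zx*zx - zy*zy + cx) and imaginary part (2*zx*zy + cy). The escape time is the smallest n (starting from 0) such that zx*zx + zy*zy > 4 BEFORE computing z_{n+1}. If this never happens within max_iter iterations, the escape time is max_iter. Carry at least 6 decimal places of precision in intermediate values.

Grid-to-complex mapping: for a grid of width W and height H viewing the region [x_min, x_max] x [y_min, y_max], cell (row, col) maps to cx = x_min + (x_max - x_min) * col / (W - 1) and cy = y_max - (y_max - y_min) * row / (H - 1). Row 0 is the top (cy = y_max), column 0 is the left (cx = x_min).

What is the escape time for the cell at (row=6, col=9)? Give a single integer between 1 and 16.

z_0 = 0 + 0i, c = 0.0450 + -1.0075i
Iter 1: z = 0.0450 + -1.0075i, |z|^2 = 1.0171
Iter 2: z = -0.9680 + -1.0982i, |z|^2 = 2.1431
Iter 3: z = -0.2239 + 1.1186i, |z|^2 = 1.3015
Iter 4: z = -1.1562 + -1.5084i, |z|^2 = 3.6122
Iter 5: z = -0.8935 + 2.4806i, |z|^2 = 6.9520
Escaped at iteration 5

Answer: 5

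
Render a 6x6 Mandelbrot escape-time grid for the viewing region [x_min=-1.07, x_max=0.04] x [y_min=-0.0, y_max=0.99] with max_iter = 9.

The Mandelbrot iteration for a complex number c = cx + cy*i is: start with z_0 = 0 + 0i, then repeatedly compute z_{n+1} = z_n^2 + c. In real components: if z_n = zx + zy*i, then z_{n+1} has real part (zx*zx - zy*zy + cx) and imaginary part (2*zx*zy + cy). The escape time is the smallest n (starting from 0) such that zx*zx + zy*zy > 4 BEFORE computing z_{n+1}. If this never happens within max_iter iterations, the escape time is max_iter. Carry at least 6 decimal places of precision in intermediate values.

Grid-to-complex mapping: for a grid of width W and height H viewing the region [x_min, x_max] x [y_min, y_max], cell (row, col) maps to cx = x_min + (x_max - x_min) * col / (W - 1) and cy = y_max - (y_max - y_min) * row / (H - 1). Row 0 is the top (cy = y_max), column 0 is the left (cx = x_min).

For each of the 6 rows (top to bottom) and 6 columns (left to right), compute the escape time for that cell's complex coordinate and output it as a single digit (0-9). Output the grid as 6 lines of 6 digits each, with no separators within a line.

(row=0, col=0): c = -1.0700 + 0.9900i → escape time 3
(row=0, col=1): c = -0.8480 + 0.9900i → escape time 3
(row=0, col=2): c = -0.6260 + 0.9900i → escape time 4
(row=0, col=3): c = -0.4040 + 0.9900i → escape time 4
(row=0, col=4): c = -0.1820 + 0.9900i → escape time 8
(row=0, col=5): c = 0.0400 + 0.9900i → escape time 5
(row=1, col=0): c = -1.0700 + 0.7920i → escape time 3
(row=1, col=1): c = -0.8480 + 0.7920i → escape time 4
(row=1, col=2): c = -0.6260 + 0.7920i → escape time 4
(row=1, col=3): c = -0.4040 + 0.7920i → escape time 6
(row=1, col=4): c = -0.1820 + 0.7920i → escape time 9
(row=1, col=5): c = 0.0400 + 0.7920i → escape time 9
(row=2, col=0): c = -1.0700 + 0.5940i → escape time 4
(row=2, col=1): c = -0.8480 + 0.5940i → escape time 5
(row=2, col=2): c = -0.6260 + 0.5940i → escape time 9
(row=2, col=3): c = -0.4040 + 0.5940i → escape time 9
(row=2, col=4): c = -0.1820 + 0.5940i → escape time 9
(row=2, col=5): c = 0.0400 + 0.5940i → escape time 9
(row=3, col=0): c = -1.0700 + 0.3960i → escape time 7
(row=3, col=1): c = -0.8480 + 0.3960i → escape time 7
(row=3, col=2): c = -0.6260 + 0.3960i → escape time 9
(row=3, col=3): c = -0.4040 + 0.3960i → escape time 9
(row=3, col=4): c = -0.1820 + 0.3960i → escape time 9
(row=3, col=5): c = 0.0400 + 0.3960i → escape time 9
(row=4, col=0): c = -1.0700 + 0.1980i → escape time 9
(row=4, col=1): c = -0.8480 + 0.1980i → escape time 9
(row=4, col=2): c = -0.6260 + 0.1980i → escape time 9
(row=4, col=3): c = -0.4040 + 0.1980i → escape time 9
(row=4, col=4): c = -0.1820 + 0.1980i → escape time 9
(row=4, col=5): c = 0.0400 + 0.1980i → escape time 9
(row=5, col=0): c = -1.0700 + 0.0000i → escape time 9
(row=5, col=1): c = -0.8480 + 0.0000i → escape time 9
(row=5, col=2): c = -0.6260 + 0.0000i → escape time 9
(row=5, col=3): c = -0.4040 + 0.0000i → escape time 9
(row=5, col=4): c = -0.1820 + 0.0000i → escape time 9
(row=5, col=5): c = 0.0400 + 0.0000i → escape time 9

Answer: 334485
344699
459999
779999
999999
999999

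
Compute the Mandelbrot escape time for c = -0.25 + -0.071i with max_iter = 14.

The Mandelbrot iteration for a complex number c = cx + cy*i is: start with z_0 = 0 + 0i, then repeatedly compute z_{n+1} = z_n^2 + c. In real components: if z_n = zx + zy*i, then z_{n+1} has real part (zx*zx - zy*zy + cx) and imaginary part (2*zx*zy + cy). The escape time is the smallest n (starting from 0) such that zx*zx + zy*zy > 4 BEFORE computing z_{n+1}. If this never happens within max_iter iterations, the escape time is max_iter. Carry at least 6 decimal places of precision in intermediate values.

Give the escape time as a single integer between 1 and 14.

Answer: 14

Derivation:
z_0 = 0 + 0i, c = -0.2500 + -0.0710i
Iter 1: z = -0.2500 + -0.0710i, |z|^2 = 0.0675
Iter 2: z = -0.1925 + -0.0355i, |z|^2 = 0.0383
Iter 3: z = -0.2142 + -0.0573i, |z|^2 = 0.0492
Iter 4: z = -0.2074 + -0.0464i, |z|^2 = 0.0452
Iter 5: z = -0.2091 + -0.0517i, |z|^2 = 0.0464
Iter 6: z = -0.2089 + -0.0494i, |z|^2 = 0.0461
Iter 7: z = -0.2088 + -0.0504i, |z|^2 = 0.0461
Iter 8: z = -0.2089 + -0.0500i, |z|^2 = 0.0462
Iter 9: z = -0.2088 + -0.0501i, |z|^2 = 0.0461
Iter 10: z = -0.2089 + -0.0501i, |z|^2 = 0.0461
Iter 11: z = -0.2089 + -0.0501i, |z|^2 = 0.0461
Iter 12: z = -0.2089 + -0.0501i, |z|^2 = 0.0461
Iter 13: z = -0.2089 + -0.0501i, |z|^2 = 0.0461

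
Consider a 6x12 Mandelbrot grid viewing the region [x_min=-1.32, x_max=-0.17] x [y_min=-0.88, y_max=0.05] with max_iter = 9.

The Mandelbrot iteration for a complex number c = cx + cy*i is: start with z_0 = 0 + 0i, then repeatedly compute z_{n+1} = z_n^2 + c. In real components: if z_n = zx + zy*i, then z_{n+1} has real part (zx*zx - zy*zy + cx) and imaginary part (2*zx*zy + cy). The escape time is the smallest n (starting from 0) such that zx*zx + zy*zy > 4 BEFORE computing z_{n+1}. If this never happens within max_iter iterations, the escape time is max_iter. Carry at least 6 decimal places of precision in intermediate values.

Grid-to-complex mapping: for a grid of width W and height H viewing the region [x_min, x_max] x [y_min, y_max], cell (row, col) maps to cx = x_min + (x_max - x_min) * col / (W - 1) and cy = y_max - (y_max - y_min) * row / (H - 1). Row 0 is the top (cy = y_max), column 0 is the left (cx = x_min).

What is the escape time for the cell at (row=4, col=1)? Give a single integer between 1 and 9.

z_0 = 0 + 0i, c = -1.0900 + -0.2882i
Iter 1: z = -1.0900 + -0.2882i, |z|^2 = 1.2711
Iter 2: z = 0.0151 + 0.3401i, |z|^2 = 0.1159
Iter 3: z = -1.2054 + -0.2779i, |z|^2 = 1.5303
Iter 4: z = 0.2858 + 0.3819i, |z|^2 = 0.2275
Iter 5: z = -1.1542 + -0.0699i, |z|^2 = 1.3370
Iter 6: z = 0.2373 + -0.1268i, |z|^2 = 0.0724
Iter 7: z = -1.0498 + -0.3483i, |z|^2 = 1.2234
Iter 8: z = -0.1093 + 0.4432i, |z|^2 = 0.2084

Answer: 9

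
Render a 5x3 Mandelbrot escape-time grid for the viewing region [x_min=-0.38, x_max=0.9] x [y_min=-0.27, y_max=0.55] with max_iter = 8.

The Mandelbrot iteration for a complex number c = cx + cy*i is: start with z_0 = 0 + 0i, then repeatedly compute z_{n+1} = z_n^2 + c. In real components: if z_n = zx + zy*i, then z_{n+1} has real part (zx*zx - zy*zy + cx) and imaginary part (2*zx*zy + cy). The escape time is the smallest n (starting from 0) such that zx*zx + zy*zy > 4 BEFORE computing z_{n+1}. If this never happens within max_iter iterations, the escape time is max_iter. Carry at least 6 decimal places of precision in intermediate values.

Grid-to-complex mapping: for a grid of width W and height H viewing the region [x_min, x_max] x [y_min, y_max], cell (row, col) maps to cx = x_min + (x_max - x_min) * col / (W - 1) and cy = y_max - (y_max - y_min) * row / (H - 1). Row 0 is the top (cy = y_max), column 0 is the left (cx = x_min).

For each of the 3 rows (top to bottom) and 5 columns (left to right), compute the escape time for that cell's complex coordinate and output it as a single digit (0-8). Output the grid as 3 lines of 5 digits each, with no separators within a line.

(row=0, col=0): c = -0.3800 + 0.5500i → escape time 8
(row=0, col=1): c = -0.0600 + 0.5500i → escape time 8
(row=0, col=2): c = 0.2600 + 0.5500i → escape time 8
(row=0, col=3): c = 0.5800 + 0.5500i → escape time 3
(row=0, col=4): c = 0.9000 + 0.5500i → escape time 2
(row=1, col=0): c = -0.3800 + 0.1400i → escape time 8
(row=1, col=1): c = -0.0600 + 0.1400i → escape time 8
(row=1, col=2): c = 0.2600 + 0.1400i → escape time 8
(row=1, col=3): c = 0.5800 + 0.1400i → escape time 4
(row=1, col=4): c = 0.9000 + 0.1400i → escape time 3
(row=2, col=0): c = -0.3800 + -0.2700i → escape time 8
(row=2, col=1): c = -0.0600 + -0.2700i → escape time 8
(row=2, col=2): c = 0.2600 + -0.2700i → escape time 8
(row=2, col=3): c = 0.5800 + -0.2700i → escape time 4
(row=2, col=4): c = 0.9000 + -0.2700i → escape time 3

Answer: 88832
88843
88843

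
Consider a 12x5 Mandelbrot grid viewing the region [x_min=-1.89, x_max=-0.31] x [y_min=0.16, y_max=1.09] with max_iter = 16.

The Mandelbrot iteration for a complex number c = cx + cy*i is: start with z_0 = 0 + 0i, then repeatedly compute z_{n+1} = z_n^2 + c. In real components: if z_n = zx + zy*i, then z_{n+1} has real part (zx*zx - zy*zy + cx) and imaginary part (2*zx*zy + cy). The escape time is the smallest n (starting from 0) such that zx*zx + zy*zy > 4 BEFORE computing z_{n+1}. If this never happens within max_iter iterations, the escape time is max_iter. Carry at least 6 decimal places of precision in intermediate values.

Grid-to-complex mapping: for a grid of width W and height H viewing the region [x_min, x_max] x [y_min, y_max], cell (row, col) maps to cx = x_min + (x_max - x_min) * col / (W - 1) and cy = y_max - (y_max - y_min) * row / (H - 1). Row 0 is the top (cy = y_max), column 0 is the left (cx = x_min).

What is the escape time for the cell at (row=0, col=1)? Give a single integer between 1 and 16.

z_0 = 0 + 0i, c = -1.7464 + 1.0900i
Iter 1: z = -1.7464 + 1.0900i, |z|^2 = 4.2379
Escaped at iteration 1

Answer: 1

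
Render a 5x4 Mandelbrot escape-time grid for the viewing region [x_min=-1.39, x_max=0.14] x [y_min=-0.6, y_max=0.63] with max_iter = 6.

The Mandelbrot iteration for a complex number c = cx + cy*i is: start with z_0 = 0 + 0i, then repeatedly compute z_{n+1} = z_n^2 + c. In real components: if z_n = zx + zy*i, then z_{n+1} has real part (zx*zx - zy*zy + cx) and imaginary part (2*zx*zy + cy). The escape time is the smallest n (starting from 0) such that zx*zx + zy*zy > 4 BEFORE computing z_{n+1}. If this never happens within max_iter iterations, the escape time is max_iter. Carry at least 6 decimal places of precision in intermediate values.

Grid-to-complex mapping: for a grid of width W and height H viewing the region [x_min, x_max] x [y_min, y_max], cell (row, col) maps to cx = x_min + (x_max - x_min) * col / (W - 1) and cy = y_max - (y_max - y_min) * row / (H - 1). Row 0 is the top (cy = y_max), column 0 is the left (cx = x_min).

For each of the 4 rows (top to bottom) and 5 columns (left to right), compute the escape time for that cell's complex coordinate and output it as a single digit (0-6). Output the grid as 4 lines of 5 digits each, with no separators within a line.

(row=0, col=0): c = -1.3900 + 0.6300i → escape time 3
(row=0, col=1): c = -1.0075 + 0.6300i → escape time 4
(row=0, col=2): c = -0.6250 + 0.6300i → escape time 6
(row=0, col=3): c = -0.2425 + 0.6300i → escape time 6
(row=0, col=4): c = 0.1400 + 0.6300i → escape time 6
(row=1, col=0): c = -1.3900 + 0.2200i → escape time 6
(row=1, col=1): c = -1.0075 + 0.2200i → escape time 6
(row=1, col=2): c = -0.6250 + 0.2200i → escape time 6
(row=1, col=3): c = -0.2425 + 0.2200i → escape time 6
(row=1, col=4): c = 0.1400 + 0.2200i → escape time 6
(row=2, col=0): c = -1.3900 + -0.1900i → escape time 6
(row=2, col=1): c = -1.0075 + -0.1900i → escape time 6
(row=2, col=2): c = -0.6250 + -0.1900i → escape time 6
(row=2, col=3): c = -0.2425 + -0.1900i → escape time 6
(row=2, col=4): c = 0.1400 + -0.1900i → escape time 6
(row=3, col=0): c = -1.3900 + -0.6000i → escape time 3
(row=3, col=1): c = -1.0075 + -0.6000i → escape time 4
(row=3, col=2): c = -0.6250 + -0.6000i → escape time 6
(row=3, col=3): c = -0.2425 + -0.6000i → escape time 6
(row=3, col=4): c = 0.1400 + -0.6000i → escape time 6

Answer: 34666
66666
66666
34666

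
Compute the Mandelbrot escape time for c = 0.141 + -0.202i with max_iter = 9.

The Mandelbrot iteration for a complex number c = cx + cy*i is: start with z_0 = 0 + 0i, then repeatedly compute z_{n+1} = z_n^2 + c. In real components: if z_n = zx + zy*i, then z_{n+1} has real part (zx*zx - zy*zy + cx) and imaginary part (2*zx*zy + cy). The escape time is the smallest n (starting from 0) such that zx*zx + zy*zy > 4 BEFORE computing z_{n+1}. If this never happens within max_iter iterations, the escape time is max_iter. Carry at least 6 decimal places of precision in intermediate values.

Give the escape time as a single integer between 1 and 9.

Answer: 9

Derivation:
z_0 = 0 + 0i, c = 0.1410 + -0.2020i
Iter 1: z = 0.1410 + -0.2020i, |z|^2 = 0.0607
Iter 2: z = 0.1201 + -0.2590i, |z|^2 = 0.0815
Iter 3: z = 0.0884 + -0.2642i, |z|^2 = 0.0776
Iter 4: z = 0.0790 + -0.2487i, |z|^2 = 0.0681
Iter 5: z = 0.0854 + -0.2413i, |z|^2 = 0.0655
Iter 6: z = 0.0901 + -0.2432i, |z|^2 = 0.0673
Iter 7: z = 0.0900 + -0.2458i, |z|^2 = 0.0685
Iter 8: z = 0.0887 + -0.2462i, |z|^2 = 0.0685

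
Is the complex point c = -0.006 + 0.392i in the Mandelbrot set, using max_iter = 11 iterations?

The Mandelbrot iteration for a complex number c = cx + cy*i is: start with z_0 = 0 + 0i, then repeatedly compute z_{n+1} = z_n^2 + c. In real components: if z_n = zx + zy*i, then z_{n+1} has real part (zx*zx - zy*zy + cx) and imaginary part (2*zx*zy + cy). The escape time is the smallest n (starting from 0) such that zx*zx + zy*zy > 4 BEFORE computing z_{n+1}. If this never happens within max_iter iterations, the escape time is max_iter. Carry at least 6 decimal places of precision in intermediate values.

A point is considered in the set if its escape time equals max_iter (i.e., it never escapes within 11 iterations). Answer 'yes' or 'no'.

z_0 = 0 + 0i, c = -0.0060 + 0.3920i
Iter 1: z = -0.0060 + 0.3920i, |z|^2 = 0.1537
Iter 2: z = -0.1596 + 0.3873i, |z|^2 = 0.1755
Iter 3: z = -0.1305 + 0.2684i, |z|^2 = 0.0890
Iter 4: z = -0.0610 + 0.3220i, |z|^2 = 0.1074
Iter 5: z = -0.1059 + 0.3527i, |z|^2 = 0.1356
Iter 6: z = -0.1192 + 0.3173i, |z|^2 = 0.1149
Iter 7: z = -0.0924 + 0.3164i, |z|^2 = 0.1086
Iter 8: z = -0.0975 + 0.3335i, |z|^2 = 0.1207
Iter 9: z = -0.1077 + 0.3269i, |z|^2 = 0.1185
Iter 10: z = -0.1013 + 0.3216i, |z|^2 = 0.1137
Did not escape in 11 iterations → in set

Answer: yes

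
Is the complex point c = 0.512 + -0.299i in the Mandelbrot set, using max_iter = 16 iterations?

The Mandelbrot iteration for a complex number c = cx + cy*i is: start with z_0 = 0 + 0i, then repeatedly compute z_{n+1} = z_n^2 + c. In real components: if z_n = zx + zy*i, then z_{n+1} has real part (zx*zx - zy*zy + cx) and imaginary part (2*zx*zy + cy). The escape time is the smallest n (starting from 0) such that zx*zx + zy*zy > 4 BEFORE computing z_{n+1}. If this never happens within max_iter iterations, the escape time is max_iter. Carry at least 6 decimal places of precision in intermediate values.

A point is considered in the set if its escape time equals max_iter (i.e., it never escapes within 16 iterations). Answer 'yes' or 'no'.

Answer: no

Derivation:
z_0 = 0 + 0i, c = 0.5120 + -0.2990i
Iter 1: z = 0.5120 + -0.2990i, |z|^2 = 0.3515
Iter 2: z = 0.6847 + -0.6052i, |z|^2 = 0.8351
Iter 3: z = 0.6146 + -1.1278i, |z|^2 = 1.6497
Iter 4: z = -0.3821 + -1.6853i, |z|^2 = 2.9864
Iter 5: z = -2.1824 + 0.9890i, |z|^2 = 5.7409
Escaped at iteration 5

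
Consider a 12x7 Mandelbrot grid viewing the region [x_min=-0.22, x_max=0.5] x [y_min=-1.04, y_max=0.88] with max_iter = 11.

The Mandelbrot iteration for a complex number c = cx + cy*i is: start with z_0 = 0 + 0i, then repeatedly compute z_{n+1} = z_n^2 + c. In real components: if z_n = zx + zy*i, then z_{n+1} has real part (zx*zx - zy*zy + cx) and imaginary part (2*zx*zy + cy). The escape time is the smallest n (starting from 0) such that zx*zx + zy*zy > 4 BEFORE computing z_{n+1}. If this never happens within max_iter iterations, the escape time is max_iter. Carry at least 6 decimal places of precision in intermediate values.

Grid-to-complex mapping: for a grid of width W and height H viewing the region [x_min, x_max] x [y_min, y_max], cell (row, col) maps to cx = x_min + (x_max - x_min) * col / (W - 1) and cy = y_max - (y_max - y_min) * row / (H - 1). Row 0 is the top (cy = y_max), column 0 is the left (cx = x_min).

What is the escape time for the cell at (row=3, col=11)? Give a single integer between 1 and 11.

z_0 = 0 + 0i, c = 0.5000 + -0.0800i
Iter 1: z = 0.5000 + -0.0800i, |z|^2 = 0.2564
Iter 2: z = 0.7436 + -0.1600i, |z|^2 = 0.5785
Iter 3: z = 1.0273 + -0.3180i, |z|^2 = 1.1565
Iter 4: z = 1.4543 + -0.7333i, |z|^2 = 2.6528
Iter 5: z = 2.0774 + -2.2129i, |z|^2 = 9.2124
Escaped at iteration 5

Answer: 5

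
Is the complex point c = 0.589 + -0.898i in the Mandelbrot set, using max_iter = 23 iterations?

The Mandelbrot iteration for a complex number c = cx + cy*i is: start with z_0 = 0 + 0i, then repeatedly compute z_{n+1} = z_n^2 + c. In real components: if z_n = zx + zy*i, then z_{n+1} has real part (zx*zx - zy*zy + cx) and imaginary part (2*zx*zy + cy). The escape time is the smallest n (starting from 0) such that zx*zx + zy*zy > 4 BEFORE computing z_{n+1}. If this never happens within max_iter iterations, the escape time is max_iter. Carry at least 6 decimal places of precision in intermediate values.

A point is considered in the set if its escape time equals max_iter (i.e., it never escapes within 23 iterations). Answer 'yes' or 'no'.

z_0 = 0 + 0i, c = 0.5890 + -0.8980i
Iter 1: z = 0.5890 + -0.8980i, |z|^2 = 1.1533
Iter 2: z = 0.1295 + -1.9558i, |z|^2 = 3.8421
Iter 3: z = -3.2196 + -1.4046i, |z|^2 = 12.3385
Escaped at iteration 3

Answer: no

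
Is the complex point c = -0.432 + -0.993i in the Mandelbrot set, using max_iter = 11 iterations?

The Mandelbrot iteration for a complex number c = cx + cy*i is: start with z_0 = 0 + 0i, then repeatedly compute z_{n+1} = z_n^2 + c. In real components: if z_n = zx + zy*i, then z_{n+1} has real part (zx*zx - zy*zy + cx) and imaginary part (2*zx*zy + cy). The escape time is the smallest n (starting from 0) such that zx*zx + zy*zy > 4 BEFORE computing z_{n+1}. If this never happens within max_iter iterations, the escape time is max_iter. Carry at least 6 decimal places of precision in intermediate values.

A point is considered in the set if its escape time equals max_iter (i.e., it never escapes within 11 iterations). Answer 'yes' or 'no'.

Answer: no

Derivation:
z_0 = 0 + 0i, c = -0.4320 + -0.9930i
Iter 1: z = -0.4320 + -0.9930i, |z|^2 = 1.1727
Iter 2: z = -1.2314 + -0.1350i, |z|^2 = 1.5346
Iter 3: z = 1.0662 + -0.6604i, |z|^2 = 1.5728
Iter 4: z = 0.2686 + -2.4012i, |z|^2 = 5.8379
Escaped at iteration 4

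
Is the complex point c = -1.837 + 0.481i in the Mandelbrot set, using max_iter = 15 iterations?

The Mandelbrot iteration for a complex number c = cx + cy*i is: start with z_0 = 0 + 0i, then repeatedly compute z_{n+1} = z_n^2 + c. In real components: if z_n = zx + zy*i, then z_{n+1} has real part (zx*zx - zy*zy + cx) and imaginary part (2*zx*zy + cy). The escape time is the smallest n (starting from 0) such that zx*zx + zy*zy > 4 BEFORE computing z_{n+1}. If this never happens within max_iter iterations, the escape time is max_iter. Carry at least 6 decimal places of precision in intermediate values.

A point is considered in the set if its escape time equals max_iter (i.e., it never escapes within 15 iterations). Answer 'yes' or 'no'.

Answer: no

Derivation:
z_0 = 0 + 0i, c = -1.8370 + 0.4810i
Iter 1: z = -1.8370 + 0.4810i, |z|^2 = 3.6059
Iter 2: z = 1.3062 + -1.2862i, |z|^2 = 3.3605
Iter 3: z = -1.7851 + -2.8791i, |z|^2 = 11.4757
Escaped at iteration 3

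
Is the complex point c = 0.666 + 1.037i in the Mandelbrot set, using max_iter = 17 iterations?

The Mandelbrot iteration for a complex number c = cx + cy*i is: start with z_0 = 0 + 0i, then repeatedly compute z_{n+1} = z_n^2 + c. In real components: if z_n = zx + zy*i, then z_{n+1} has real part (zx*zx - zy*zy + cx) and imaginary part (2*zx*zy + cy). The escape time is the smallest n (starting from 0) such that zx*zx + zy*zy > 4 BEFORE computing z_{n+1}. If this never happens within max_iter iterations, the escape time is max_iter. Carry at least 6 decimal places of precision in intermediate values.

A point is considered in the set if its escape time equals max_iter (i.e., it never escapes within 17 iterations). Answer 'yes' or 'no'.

z_0 = 0 + 0i, c = 0.6660 + 1.0370i
Iter 1: z = 0.6660 + 1.0370i, |z|^2 = 1.5189
Iter 2: z = 0.0342 + 2.4183i, |z|^2 = 5.8493
Escaped at iteration 2

Answer: no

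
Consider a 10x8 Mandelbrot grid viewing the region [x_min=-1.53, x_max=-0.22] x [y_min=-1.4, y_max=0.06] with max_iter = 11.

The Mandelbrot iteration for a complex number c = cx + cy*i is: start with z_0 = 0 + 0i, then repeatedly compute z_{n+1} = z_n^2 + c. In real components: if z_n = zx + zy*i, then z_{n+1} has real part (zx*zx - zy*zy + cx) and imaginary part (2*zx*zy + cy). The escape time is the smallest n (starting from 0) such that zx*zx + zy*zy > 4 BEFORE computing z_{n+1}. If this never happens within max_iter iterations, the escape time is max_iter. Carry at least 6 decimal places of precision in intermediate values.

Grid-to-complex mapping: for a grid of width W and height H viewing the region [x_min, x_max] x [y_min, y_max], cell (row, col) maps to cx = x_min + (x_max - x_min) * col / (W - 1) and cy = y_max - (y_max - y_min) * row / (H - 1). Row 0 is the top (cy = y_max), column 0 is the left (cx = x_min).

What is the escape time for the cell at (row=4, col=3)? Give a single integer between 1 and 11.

Answer: 3

Derivation:
z_0 = 0 + 0i, c = -1.0933 + -0.7743i
Iter 1: z = -1.0933 + -0.7743i, |z|^2 = 1.7949
Iter 2: z = -0.4975 + 0.9188i, |z|^2 = 1.0917
Iter 3: z = -1.6901 + -1.6885i, |z|^2 = 5.7073
Escaped at iteration 3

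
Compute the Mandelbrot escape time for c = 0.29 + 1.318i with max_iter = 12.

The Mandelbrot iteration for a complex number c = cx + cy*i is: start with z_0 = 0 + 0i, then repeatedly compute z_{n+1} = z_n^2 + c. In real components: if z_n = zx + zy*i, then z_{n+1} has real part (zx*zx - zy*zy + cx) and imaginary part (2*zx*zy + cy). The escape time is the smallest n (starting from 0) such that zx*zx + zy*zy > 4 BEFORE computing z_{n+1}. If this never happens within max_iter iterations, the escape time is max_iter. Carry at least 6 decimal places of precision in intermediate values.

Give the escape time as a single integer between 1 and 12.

z_0 = 0 + 0i, c = 0.2900 + 1.3180i
Iter 1: z = 0.2900 + 1.3180i, |z|^2 = 1.8212
Iter 2: z = -1.3630 + 2.0824i, |z|^2 = 6.1944
Escaped at iteration 2

Answer: 2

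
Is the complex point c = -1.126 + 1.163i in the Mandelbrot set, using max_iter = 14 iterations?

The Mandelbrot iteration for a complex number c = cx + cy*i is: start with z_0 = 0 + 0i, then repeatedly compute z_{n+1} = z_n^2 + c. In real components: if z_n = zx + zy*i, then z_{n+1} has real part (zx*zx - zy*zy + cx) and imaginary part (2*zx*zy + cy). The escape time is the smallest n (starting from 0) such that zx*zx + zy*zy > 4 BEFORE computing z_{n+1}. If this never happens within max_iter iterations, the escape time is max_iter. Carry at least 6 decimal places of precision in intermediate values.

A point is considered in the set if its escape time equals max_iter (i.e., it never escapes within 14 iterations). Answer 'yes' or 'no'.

z_0 = 0 + 0i, c = -1.1260 + 1.1630i
Iter 1: z = -1.1260 + 1.1630i, |z|^2 = 2.6204
Iter 2: z = -1.2107 + -1.4561i, |z|^2 = 3.5859
Iter 3: z = -1.7804 + 4.6887i, |z|^2 = 25.1539
Escaped at iteration 3

Answer: no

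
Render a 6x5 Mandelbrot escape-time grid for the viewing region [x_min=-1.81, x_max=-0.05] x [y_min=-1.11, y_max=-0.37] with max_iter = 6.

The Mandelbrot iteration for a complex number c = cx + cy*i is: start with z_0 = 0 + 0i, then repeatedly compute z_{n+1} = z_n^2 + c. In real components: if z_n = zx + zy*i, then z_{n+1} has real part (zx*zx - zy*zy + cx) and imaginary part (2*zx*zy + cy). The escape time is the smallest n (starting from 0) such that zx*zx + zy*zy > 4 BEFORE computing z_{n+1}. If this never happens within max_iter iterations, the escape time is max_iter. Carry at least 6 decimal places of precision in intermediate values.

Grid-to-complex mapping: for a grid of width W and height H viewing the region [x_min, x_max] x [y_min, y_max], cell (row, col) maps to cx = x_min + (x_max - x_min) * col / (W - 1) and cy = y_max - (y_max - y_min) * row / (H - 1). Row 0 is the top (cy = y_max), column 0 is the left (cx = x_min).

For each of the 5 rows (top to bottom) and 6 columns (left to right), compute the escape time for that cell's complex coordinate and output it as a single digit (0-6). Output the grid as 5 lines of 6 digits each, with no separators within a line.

(row=0, col=0): c = -1.8100 + -0.3700i → escape time 3
(row=0, col=1): c = -1.4580 + -0.3700i → escape time 4
(row=0, col=2): c = -1.1060 + -0.3700i → escape time 6
(row=0, col=3): c = -0.7540 + -0.3700i → escape time 6
(row=0, col=4): c = -0.4020 + -0.3700i → escape time 6
(row=0, col=5): c = -0.0500 + -0.3700i → escape time 6
(row=1, col=0): c = -1.8100 + -0.5550i → escape time 3
(row=1, col=1): c = -1.4580 + -0.5550i → escape time 3
(row=1, col=2): c = -1.1060 + -0.5550i → escape time 5
(row=1, col=3): c = -0.7540 + -0.5550i → escape time 6
(row=1, col=4): c = -0.4020 + -0.5550i → escape time 6
(row=1, col=5): c = -0.0500 + -0.5550i → escape time 6
(row=2, col=0): c = -1.8100 + -0.7400i → escape time 2
(row=2, col=1): c = -1.4580 + -0.7400i → escape time 3
(row=2, col=2): c = -1.1060 + -0.7400i → escape time 3
(row=2, col=3): c = -0.7540 + -0.7400i → escape time 4
(row=2, col=4): c = -0.4020 + -0.7400i → escape time 6
(row=2, col=5): c = -0.0500 + -0.7400i → escape time 6
(row=3, col=0): c = -1.8100 + -0.9250i → escape time 1
(row=3, col=1): c = -1.4580 + -0.9250i → escape time 3
(row=3, col=2): c = -1.1060 + -0.9250i → escape time 3
(row=3, col=3): c = -0.7540 + -0.9250i → escape time 4
(row=3, col=4): c = -0.4020 + -0.9250i → escape time 5
(row=3, col=5): c = -0.0500 + -0.9250i → escape time 6
(row=4, col=0): c = -1.8100 + -1.1100i → escape time 1
(row=4, col=1): c = -1.4580 + -1.1100i → escape time 2
(row=4, col=2): c = -1.1060 + -1.1100i → escape time 3
(row=4, col=3): c = -0.7540 + -1.1100i → escape time 3
(row=4, col=4): c = -0.4020 + -1.1100i → escape time 4
(row=4, col=5): c = -0.0500 + -1.1100i → escape time 5

Answer: 346666
335666
233466
133456
123345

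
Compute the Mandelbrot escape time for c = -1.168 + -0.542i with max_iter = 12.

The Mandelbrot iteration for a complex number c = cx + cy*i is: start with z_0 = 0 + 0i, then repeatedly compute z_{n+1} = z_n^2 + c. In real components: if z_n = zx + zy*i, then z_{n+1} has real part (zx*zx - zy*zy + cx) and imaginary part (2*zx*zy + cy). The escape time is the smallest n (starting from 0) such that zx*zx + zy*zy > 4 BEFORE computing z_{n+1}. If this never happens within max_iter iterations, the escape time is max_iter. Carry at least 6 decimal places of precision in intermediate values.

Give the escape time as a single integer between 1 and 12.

z_0 = 0 + 0i, c = -1.1680 + -0.5420i
Iter 1: z = -1.1680 + -0.5420i, |z|^2 = 1.6580
Iter 2: z = -0.0975 + 0.7241i, |z|^2 = 0.5339
Iter 3: z = -1.6828 + -0.6833i, |z|^2 = 3.2987
Iter 4: z = 1.1971 + 1.7576i, |z|^2 = 4.5221
Escaped at iteration 4

Answer: 4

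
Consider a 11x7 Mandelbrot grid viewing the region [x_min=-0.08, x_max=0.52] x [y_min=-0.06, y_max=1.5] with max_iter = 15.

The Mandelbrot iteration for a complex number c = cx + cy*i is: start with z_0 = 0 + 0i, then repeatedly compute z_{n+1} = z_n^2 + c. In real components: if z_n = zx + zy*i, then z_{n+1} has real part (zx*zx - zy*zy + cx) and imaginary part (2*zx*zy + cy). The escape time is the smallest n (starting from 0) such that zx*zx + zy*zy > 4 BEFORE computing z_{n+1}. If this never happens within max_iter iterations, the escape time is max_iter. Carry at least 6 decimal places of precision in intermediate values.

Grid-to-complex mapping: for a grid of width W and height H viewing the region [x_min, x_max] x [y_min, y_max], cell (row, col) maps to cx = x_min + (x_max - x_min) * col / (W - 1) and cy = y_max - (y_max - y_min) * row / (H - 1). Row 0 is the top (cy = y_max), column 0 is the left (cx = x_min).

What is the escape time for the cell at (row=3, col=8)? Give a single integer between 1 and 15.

Answer: 5

Derivation:
z_0 = 0 + 0i, c = 0.4000 + 0.7200i
Iter 1: z = 0.4000 + 0.7200i, |z|^2 = 0.6784
Iter 2: z = 0.0416 + 1.2960i, |z|^2 = 1.6813
Iter 3: z = -1.2779 + 0.8278i, |z|^2 = 2.3183
Iter 4: z = 1.3477 + -1.3957i, |z|^2 = 3.7644
Iter 5: z = 0.2682 + -3.0420i, |z|^2 = 9.3260
Escaped at iteration 5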